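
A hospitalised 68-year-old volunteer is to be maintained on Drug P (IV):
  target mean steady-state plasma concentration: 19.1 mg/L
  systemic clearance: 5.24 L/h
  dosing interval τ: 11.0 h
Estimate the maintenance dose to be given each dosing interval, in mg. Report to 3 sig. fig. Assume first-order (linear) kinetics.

1100 mg

At steady state, Dose/τ = Css × CL.
Dose = Css × CL × τ = 19.1 × 5.240 × 11.0 = 1101 mg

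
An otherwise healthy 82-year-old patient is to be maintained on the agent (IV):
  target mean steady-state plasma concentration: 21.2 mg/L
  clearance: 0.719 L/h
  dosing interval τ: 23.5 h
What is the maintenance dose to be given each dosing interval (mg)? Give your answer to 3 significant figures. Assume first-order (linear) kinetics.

At steady state, Dose/τ = Css × CL.
Dose = Css × CL × τ = 21.2 × 0.7190 × 23.5 = 358.2 mg

358 mg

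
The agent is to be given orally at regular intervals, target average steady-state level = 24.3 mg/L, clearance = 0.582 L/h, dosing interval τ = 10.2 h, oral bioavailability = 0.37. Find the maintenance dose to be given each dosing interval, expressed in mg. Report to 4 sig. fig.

389.9 mg

At steady state, F × (Dose/τ) = Css × CL.
Dose = Css × CL × τ / F = 24.3 × 0.5820 × 10.2 / 0.37 = 389.9 mg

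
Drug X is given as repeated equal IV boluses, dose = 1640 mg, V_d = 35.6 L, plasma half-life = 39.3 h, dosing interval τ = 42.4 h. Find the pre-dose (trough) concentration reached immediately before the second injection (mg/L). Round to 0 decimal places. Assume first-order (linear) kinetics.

22 mg/L

C₀ per dose = Dose / Vd = 1640 / 35.6 = 46.07 mg/L
k = ln2 / t½ = 0.693147 / 39.3 = 0.01764 h⁻¹
Fraction remaining after one interval: r = e^(−kτ) = e^(−0.01764 × 42.4) = 0.4733
Before dose 2, 1 dose has been given (aged 1τ).
C_trough = C₀ × r = 46.07 × 0.4733 = 21.80 mg/L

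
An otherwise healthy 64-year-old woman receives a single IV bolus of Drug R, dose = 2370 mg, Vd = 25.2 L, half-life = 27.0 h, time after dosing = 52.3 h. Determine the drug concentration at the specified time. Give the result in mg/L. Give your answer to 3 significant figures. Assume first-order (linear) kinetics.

C₀ = Dose / Vd = 2370 / 25.2 = 94.05 mg/L
k = ln2 / t½ = 0.693147 / 27.0 = 0.02567 h⁻¹
C = C₀ · e^(−k·t) = 94.05 × e^(−0.02567 × 52.3)
  = 94.05 × 0.2612 = 24.57 mg/L

24.6 mg/L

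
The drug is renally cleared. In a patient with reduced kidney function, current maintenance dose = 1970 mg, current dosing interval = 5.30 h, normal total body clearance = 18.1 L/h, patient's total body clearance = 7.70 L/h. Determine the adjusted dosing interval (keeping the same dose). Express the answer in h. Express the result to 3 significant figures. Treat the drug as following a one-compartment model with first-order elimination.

12.5 h

To keep the same average steady-state level, dosing rate must scale with clearance.
CL ratio = 7.70 / 18.1 = 0.4254
New interval (same dose) = 5.30 / 0.4254 = 12.46 h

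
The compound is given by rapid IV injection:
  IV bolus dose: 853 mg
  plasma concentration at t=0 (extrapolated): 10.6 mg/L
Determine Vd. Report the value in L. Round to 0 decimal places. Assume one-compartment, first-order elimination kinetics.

Vd = Dose / C₀ = 853.0 / 10.6 = 80.47 L

80 L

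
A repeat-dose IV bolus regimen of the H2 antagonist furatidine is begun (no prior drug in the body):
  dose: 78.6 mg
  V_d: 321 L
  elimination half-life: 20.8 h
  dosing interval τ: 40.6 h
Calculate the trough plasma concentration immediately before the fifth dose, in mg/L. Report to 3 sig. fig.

0.0850 mg/L

C₀ per dose = Dose / Vd = 78.6 / 321 = 0.2449 mg/L
k = ln2 / t½ = 0.693147 / 20.8 = 0.03332 h⁻¹
Fraction remaining after one interval: r = e^(−kτ) = e^(−0.03332 × 40.6) = 0.2585
Before dose 5, 4 doses have been given (aged 1τ, 2τ, 3τ, 4τ).
C_trough = C₀ × (r + r² + … + r^4) = C₀ × r(1−r^4)/(1−r)
        = 0.2449 × 0.2585 × (1 − 0.004465) / (1 − 0.2585) = 0.08500 mg/L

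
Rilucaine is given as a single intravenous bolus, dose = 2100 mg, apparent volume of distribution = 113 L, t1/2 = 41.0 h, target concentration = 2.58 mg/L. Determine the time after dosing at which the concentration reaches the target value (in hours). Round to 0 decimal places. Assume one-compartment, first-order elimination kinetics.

C₀ = Dose / Vd = 2100 / 113 = 18.58 mg/L
k = ln2 / t½ = 0.693147 / 41.0 = 0.01691 h⁻¹
t = ln(C₀ / C) / k = ln(18.58 / 2.58) / 0.01691
  = ln(7.202) / 0.01691 = 1.974 / 0.01691 = 116.7 h

117 h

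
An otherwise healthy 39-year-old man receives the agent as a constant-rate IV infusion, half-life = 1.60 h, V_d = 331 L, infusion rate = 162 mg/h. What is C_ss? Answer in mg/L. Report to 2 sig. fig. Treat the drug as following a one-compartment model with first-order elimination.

1.1 mg/L

k = ln2 / t½ = 0.693147 / 1.60 = 0.4332 h⁻¹
CL = k × Vd = 0.4332 × 331 = 143.4 L/h
At steady state Css = R₀ / CL = 162 / 143.4 = 1.130 mg/L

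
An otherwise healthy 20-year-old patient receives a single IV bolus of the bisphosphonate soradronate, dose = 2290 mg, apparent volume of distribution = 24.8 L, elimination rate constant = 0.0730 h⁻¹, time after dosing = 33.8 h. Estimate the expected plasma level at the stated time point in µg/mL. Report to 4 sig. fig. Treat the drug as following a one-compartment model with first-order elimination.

7.831 µg/mL

C₀ = Dose / Vd = 2290 / 24.8 = 92.34 mg/L
C = C₀ · e^(−k·t) = 92.34 × e^(−0.07300 × 33.8)
  = 92.34 × 0.08481 = 7.831 mg/L
(7.831 mg/L = 7.831 µg/mL)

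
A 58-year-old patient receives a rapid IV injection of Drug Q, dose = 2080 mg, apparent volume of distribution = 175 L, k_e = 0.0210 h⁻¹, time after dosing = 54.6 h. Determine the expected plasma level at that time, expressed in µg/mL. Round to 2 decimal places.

C₀ = Dose / Vd = 2080 / 175 = 11.89 mg/L
C = C₀ · e^(−k·t) = 11.89 × e^(−0.02100 × 54.6)
  = 11.89 × 0.3177 = 3.777 mg/L
(3.777 mg/L = 3.777 µg/mL)

3.78 µg/mL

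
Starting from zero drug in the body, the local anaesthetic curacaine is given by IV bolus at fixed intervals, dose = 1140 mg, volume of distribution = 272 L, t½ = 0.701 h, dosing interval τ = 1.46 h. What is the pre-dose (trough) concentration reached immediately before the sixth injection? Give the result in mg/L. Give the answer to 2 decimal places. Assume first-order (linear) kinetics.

1.29 mg/L

C₀ per dose = Dose / Vd = 1140 / 272 = 4.191 mg/L
k = ln2 / t½ = 0.693147 / 0.701 = 0.9888 h⁻¹
Fraction remaining after one interval: r = e^(−kτ) = e^(−0.9888 × 1.46) = 0.2361
Before dose 6, 5 doses have been given (aged 1τ, 2τ, 3τ, 4τ, 5τ).
C_trough = C₀ × (r + r² + … + r^5) = C₀ × r(1−r^5)/(1−r)
        = 4.191 × 0.2361 × (1 − 0.0007336) / (1 − 0.2361) = 1.294 mg/L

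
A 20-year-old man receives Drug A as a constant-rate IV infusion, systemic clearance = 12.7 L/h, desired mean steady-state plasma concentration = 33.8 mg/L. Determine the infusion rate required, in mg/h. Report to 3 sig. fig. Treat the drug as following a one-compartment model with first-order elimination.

At steady state, infusion rate R₀ = Css × CL = 33.8 × 12.70 = 429.3 mg/h

429 mg/h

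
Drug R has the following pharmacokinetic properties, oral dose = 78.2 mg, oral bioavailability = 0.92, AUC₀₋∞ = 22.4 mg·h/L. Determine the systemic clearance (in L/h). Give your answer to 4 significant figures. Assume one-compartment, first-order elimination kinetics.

3.212 L/h

CL = F·Dose / AUC = 0.92 × 78.2 / 22.4 = 3.212 L/h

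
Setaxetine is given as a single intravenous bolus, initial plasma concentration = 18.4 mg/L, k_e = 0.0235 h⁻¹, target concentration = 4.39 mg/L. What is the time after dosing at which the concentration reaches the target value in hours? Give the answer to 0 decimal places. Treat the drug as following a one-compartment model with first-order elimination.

t = ln(C₀ / C) / k = ln(18.40 / 4.39) / 0.02350
  = ln(4.191) / 0.02350 = 1.433 / 0.02350 = 60.98 h

61 h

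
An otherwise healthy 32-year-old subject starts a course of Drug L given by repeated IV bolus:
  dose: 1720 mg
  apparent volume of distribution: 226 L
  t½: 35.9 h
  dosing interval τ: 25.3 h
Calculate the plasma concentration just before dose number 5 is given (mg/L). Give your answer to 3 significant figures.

C₀ per dose = Dose / Vd = 1720 / 226 = 7.611 mg/L
k = ln2 / t½ = 0.693147 / 35.9 = 0.01931 h⁻¹
Fraction remaining after one interval: r = e^(−kτ) = e^(−0.01931 × 25.3) = 0.6135
Before dose 5, 4 doses have been given (aged 1τ, 2τ, 3τ, 4τ).
C_trough = C₀ × (r + r² + … + r^4) = C₀ × r(1−r^4)/(1−r)
        = 7.611 × 0.6135 × (1 − 0.1417) / (1 − 0.6135) = 10.37 mg/L

10.4 mg/L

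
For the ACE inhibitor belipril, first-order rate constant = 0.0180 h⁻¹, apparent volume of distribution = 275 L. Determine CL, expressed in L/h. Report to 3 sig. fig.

CL = k × Vd = 0.0180 × 275 = 4.950 L/h

4.95 L/h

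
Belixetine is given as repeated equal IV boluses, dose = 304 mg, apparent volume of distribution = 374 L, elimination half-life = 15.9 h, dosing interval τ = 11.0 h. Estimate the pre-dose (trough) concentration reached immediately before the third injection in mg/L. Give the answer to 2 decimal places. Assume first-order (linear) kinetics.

C₀ per dose = Dose / Vd = 304 / 374 = 0.8128 mg/L
k = ln2 / t½ = 0.693147 / 15.9 = 0.04359 h⁻¹
Fraction remaining after one interval: r = e^(−kτ) = e^(−0.04359 × 11.0) = 0.6191
Before dose 3, 2 doses have been given (aged 1τ, 2τ).
C_trough = C₀ × (r + r²) = 0.8128 × (0.6191 + 0.3833) = 0.8148 mg/L

0.81 mg/L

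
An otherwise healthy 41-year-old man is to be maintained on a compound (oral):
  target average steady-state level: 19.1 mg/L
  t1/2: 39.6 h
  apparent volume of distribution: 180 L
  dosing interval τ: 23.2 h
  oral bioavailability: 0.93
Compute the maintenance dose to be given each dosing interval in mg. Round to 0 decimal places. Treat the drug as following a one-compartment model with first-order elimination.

1501 mg

k = ln2 / t½ = 0.693147 / 39.6 = 0.01750 h⁻¹
CL = k × Vd = 0.01750 × 180 = 3.150 L/h
At steady state, F × (Dose/τ) = Css × CL.
Dose = Css × CL × τ / F = 19.1 × 3.150 × 23.2 / 0.93 = 1501 mg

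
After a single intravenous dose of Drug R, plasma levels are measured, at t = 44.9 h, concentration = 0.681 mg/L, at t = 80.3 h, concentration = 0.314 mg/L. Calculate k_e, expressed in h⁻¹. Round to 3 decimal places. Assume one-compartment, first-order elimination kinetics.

0.022 h⁻¹

k = ln(C₁/C₂) / (t₂ − t₁) = ln(0.681/0.314) / (80.3 − 44.9)
  = 0.7742 / 35.40 = 0.02187 h⁻¹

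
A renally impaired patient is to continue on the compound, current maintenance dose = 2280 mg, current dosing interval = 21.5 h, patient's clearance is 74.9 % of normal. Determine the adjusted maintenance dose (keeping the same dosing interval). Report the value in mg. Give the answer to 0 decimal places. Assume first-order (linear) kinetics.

To keep the same average steady-state level, dosing rate must scale with clearance.
CL ratio = 74.9 / 100 = 0.7490
New dose (same interval) = 2280 × 0.7490 = 1708 mg

1708 mg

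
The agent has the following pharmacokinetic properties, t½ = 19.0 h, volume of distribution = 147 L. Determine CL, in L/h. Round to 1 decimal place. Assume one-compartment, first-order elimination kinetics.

k = ln2 / t½ = 0.693147 / 19.0 = 0.03648 h⁻¹
CL = k × Vd = 0.03648 × 147 = 5.363 L/h

5.4 L/h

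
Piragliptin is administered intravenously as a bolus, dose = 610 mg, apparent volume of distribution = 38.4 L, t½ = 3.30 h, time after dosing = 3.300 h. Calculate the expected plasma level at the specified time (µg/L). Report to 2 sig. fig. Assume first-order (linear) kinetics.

7900 µg/L

C₀ = Dose / Vd = 610.0 / 38.4 = 15.89 mg/L
k = ln2 / t½ = 0.693147 / 3.30 = 0.2100 h⁻¹
t / t½ = 3.300 / 3.30 = 1 half-lives
C = C₀ × (1/2)^1 = 15.89 × 0.5000 = 7.945 mg/L
Convert: 7.945 mg/L × 1000 = 7945 µg/L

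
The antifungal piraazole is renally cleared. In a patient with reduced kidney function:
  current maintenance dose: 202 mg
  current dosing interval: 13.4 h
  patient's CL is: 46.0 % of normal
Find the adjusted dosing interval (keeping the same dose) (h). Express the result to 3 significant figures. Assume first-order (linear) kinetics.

To keep the same average steady-state level, dosing rate must scale with clearance.
CL ratio = 46.0 / 100 = 0.4600
New interval (same dose) = 13.4 / 0.4600 = 29.13 h

29.1 h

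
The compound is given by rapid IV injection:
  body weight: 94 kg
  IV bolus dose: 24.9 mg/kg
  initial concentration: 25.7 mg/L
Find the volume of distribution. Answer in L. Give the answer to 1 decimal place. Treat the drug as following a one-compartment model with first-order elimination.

Dose = 24.9 × 94 = 2341 mg
Vd = Dose / C₀ = 2341 / 25.7 = 91.09 L

91.1 L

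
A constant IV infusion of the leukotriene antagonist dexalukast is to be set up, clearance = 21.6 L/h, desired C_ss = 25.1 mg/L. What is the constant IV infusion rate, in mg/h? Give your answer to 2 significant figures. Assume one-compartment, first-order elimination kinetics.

At steady state, infusion rate R₀ = Css × CL = 25.1 × 21.60 = 542.2 mg/h

540 mg/h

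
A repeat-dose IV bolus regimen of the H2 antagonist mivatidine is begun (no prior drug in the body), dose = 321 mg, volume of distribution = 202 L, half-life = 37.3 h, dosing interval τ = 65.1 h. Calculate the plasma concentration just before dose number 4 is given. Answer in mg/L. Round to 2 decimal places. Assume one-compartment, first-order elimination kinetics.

0.66 mg/L

C₀ per dose = Dose / Vd = 321 / 202 = 1.589 mg/L
k = ln2 / t½ = 0.693147 / 37.3 = 0.01858 h⁻¹
Fraction remaining after one interval: r = e^(−kτ) = e^(−0.01858 × 65.1) = 0.2983
Before dose 4, 3 doses have been given (aged 1τ, 2τ, 3τ).
C_trough = C₀ × (r + r² + … + r^3) = C₀ × r(1−r^3)/(1−r)
        = 1.589 × 0.2983 × (1 − 0.02654) / (1 − 0.2983) = 0.6576 mg/L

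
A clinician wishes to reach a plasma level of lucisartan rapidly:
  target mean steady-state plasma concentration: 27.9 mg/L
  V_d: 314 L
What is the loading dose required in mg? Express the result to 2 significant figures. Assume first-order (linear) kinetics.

8800 mg

LD = Css × Vd = 27.9 × 314 = 8761 mg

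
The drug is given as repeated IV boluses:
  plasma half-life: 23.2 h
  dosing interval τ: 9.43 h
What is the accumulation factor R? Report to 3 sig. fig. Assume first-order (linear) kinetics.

k = ln2 / t½ = 0.693147 / 23.2 = 0.02988 h⁻¹
e^(−kτ) = e^(−0.02988 × 9.43) = 0.7544
Accumulation ratio R = 1 / (1 − e^(−kτ)) = 1 / (1 − 0.7544) = 4.072

4.07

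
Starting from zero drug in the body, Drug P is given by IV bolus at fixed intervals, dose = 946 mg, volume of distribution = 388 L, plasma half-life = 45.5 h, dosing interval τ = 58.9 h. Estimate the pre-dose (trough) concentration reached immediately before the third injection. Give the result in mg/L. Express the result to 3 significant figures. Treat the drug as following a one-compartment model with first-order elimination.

1.40 mg/L

C₀ per dose = Dose / Vd = 946 / 388 = 2.438 mg/L
k = ln2 / t½ = 0.693147 / 45.5 = 0.01523 h⁻¹
Fraction remaining after one interval: r = e^(−kτ) = e^(−0.01523 × 58.9) = 0.4078
Before dose 3, 2 doses have been given (aged 1τ, 2τ).
C_trough = C₀ × (r + r²) = 2.438 × (0.4078 + 0.1663) = 1.400 mg/L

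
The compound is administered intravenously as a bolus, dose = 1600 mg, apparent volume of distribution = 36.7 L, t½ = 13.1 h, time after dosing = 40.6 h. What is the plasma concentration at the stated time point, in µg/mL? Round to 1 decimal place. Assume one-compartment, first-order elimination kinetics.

5.1 µg/mL

C₀ = Dose / Vd = 1600 / 36.7 = 43.60 mg/L
k = ln2 / t½ = 0.693147 / 13.1 = 0.05291 h⁻¹
C = C₀ · e^(−k·t) = 43.60 × e^(−0.05291 × 40.6)
  = 43.60 × 0.1167 = 5.088 mg/L
(5.088 mg/L = 5.088 µg/mL)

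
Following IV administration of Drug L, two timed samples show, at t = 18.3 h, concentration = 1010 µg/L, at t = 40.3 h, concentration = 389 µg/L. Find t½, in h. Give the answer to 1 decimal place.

k = ln(C₁/C₂) / (t₂ − t₁) = ln(1010/389) / (40.3 − 18.3)
  = 0.9541 / 22.00 = 0.04337 h⁻¹
t½ = ln2 / k = 0.693147 / 0.04337 = 15.98 h

16.0 h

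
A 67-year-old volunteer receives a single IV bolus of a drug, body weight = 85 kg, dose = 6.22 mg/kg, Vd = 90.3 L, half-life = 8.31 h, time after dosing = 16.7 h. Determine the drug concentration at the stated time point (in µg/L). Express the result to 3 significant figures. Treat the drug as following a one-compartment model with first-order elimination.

Total dose = 6.22 × 85 = 528.7 mg
C₀ = Dose / Vd = 528.7 / 90.3 = 5.855 mg/L
k = ln2 / t½ = 0.693147 / 8.31 = 0.08341 h⁻¹
C = C₀ · e^(−k·t) = 5.855 × e^(−0.08341 × 16.7)
  = 5.855 × 0.2483 = 1.454 mg/L
Convert: 1.454 mg/L × 1000 = 1454 µg/L

1450 µg/L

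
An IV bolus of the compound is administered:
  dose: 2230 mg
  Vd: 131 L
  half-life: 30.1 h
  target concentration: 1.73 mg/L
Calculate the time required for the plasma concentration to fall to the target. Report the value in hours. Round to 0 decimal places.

99 h

C₀ = Dose / Vd = 2230 / 131 = 17.02 mg/L
k = ln2 / t½ = 0.693147 / 30.1 = 0.02303 h⁻¹
t = ln(C₀ / C) / k = ln(17.02 / 1.73) / 0.02303
  = ln(9.838) / 0.02303 = 2.286 / 0.02303 = 99.26 h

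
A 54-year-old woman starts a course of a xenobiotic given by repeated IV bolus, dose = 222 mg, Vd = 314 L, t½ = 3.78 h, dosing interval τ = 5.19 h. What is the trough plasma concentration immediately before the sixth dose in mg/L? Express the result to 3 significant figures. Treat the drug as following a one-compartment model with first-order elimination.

C₀ per dose = Dose / Vd = 222 / 314 = 0.7070 mg/L
k = ln2 / t½ = 0.693147 / 3.78 = 0.1834 h⁻¹
Fraction remaining after one interval: r = e^(−kτ) = e^(−0.1834 × 5.19) = 0.3860
Before dose 6, 5 doses have been given (aged 1τ, 2τ, 3τ, 4τ, 5τ).
C_trough = C₀ × (r + r² + … + r^5) = C₀ × r(1−r^5)/(1−r)
        = 0.7070 × 0.3860 × (1 − 0.008569) / (1 − 0.3860) = 0.4407 mg/L

0.441 mg/L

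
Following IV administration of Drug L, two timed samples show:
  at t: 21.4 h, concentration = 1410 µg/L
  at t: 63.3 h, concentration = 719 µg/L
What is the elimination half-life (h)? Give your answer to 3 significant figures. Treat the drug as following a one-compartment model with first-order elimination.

43.1 h

k = ln(C₁/C₂) / (t₂ − t₁) = ln(1410/719) / (63.3 − 21.4)
  = 0.6735 / 41.90 = 0.01607 h⁻¹
t½ = ln2 / k = 0.693147 / 0.01607 = 43.13 h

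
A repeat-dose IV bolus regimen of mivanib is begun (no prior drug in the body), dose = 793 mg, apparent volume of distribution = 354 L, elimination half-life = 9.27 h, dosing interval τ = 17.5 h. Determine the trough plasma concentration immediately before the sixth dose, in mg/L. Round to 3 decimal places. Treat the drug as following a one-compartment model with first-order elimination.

C₀ per dose = Dose / Vd = 793 / 354 = 2.240 mg/L
k = ln2 / t½ = 0.693147 / 9.27 = 0.07477 h⁻¹
Fraction remaining after one interval: r = e^(−kτ) = e^(−0.07477 × 17.5) = 0.2702
Before dose 6, 5 doses have been given (aged 1τ, 2τ, 3τ, 4τ, 5τ).
C_trough = C₀ × (r + r² + … + r^5) = C₀ × r(1−r^5)/(1−r)
        = 2.240 × 0.2702 × (1 − 0.001440) / (1 − 0.2702) = 0.8281 mg/L

0.828 mg/L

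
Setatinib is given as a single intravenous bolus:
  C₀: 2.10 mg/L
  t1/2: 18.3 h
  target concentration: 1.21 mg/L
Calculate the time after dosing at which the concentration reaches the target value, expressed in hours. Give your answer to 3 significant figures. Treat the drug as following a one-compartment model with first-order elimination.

14.6 h

k = ln2 / t½ = 0.693147 / 18.3 = 0.03788 h⁻¹
t = ln(C₀ / C) / k = ln(2.100 / 1.21) / 0.03788
  = ln(1.736) / 0.03788 = 0.5516 / 0.03788 = 14.56 h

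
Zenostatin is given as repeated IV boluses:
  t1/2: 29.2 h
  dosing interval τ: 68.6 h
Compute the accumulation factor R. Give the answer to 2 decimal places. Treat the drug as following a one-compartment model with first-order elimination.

k = ln2 / t½ = 0.693147 / 29.2 = 0.02374 h⁻¹
e^(−kτ) = e^(−0.02374 × 68.6) = 0.1962
Accumulation ratio R = 1 / (1 − e^(−kτ)) = 1 / (1 − 0.1962) = 1.244

1.24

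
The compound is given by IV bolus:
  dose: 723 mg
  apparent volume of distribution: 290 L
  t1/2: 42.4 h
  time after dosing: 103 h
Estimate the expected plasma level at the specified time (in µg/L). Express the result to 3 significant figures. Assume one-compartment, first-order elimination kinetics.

C₀ = Dose / Vd = 723.0 / 290 = 2.493 mg/L
k = ln2 / t½ = 0.693147 / 42.4 = 0.01635 h⁻¹
C = C₀ · e^(−k·t) = 2.493 × e^(−0.01635 × 103)
  = 2.493 × 0.1856 = 0.4627 mg/L
Convert: 0.4627 mg/L × 1000 = 462.7 µg/L

463 µg/L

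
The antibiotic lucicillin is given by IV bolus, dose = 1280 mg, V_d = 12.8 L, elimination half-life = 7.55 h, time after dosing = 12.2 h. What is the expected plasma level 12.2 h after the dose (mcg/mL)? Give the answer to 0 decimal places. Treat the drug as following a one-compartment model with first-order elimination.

33 mcg/mL

C₀ = Dose / Vd = 1280 / 12.8 = 100.0 mg/L
k = ln2 / t½ = 0.693147 / 7.55 = 0.09181 h⁻¹
C = C₀ · e^(−k·t) = 100.0 × e^(−0.09181 × 12.2)
  = 100.0 × 0.3263 = 32.63 mg/L
(32.63 mg/L = 32.63 mcg/mL)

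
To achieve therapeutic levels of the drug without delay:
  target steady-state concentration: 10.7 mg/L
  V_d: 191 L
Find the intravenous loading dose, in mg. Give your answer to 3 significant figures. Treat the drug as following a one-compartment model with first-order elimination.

LD = Css × Vd = 10.7 × 191 = 2044 mg

2040 mg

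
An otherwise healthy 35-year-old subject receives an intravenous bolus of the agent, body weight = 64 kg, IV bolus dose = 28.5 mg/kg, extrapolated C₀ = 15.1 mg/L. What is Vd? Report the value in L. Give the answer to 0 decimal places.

121 L

Dose = 28.5 × 64 = 1824 mg
Vd = Dose / C₀ = 1824 / 15.1 = 120.8 L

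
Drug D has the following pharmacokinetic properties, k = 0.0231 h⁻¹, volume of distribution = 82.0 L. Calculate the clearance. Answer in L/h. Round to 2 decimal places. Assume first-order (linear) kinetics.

1.89 L/h

CL = k × Vd = 0.0231 × 82.0 = 1.894 L/h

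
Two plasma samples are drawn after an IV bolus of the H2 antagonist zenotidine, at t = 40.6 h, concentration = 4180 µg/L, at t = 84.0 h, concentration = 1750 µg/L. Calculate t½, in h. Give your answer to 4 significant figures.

34.55 h

k = ln(C₁/C₂) / (t₂ − t₁) = ln(4180/1750) / (84.0 − 40.6)
  = 0.8707 / 43.40 = 0.02006 h⁻¹
t½ = ln2 / k = 0.693147 / 0.02006 = 34.55 h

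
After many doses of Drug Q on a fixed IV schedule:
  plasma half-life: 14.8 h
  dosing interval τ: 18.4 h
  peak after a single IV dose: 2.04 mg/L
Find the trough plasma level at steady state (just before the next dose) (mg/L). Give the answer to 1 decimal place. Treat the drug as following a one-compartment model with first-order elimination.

1.5 mg/L

k = ln2 / t½ = 0.693147 / 14.8 = 0.04683 h⁻¹
e^(−kτ) = e^(−0.04683 × 18.4) = 0.4225
Accumulation ratio R = 1 / (1 − e^(−kτ)) = 1 / (1 − 0.4225) = 1.732
Steady-state trough = C₀ × R × e^(−kτ) = 2.04 × 1.732 × 0.4225 = 1.493 mg/L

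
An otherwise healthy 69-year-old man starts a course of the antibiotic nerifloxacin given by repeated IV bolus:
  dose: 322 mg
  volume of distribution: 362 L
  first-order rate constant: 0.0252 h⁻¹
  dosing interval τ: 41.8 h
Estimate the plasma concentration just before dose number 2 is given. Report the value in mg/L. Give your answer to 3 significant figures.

0.310 mg/L

C₀ per dose = Dose / Vd = 322 / 362 = 0.8895 mg/L
Fraction remaining after one interval: r = e^(−kτ) = e^(−0.02520 × 41.8) = 0.3488
Before dose 2, 1 dose has been given (aged 1τ).
C_trough = C₀ × r = 0.8895 × 0.3488 = 0.3103 mg/L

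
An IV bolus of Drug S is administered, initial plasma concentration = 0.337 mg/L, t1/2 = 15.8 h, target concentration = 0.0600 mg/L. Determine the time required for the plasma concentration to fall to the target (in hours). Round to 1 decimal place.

39.3 h

k = ln2 / t½ = 0.693147 / 15.8 = 0.04387 h⁻¹
t = ln(C₀ / C) / k = ln(0.3370 / 0.0600) / 0.04387
  = ln(5.617) / 0.04387 = 1.726 / 0.04387 = 39.34 h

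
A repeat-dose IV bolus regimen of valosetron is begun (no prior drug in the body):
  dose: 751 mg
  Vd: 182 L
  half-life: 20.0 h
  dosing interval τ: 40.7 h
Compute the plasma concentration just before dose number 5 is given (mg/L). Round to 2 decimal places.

C₀ per dose = Dose / Vd = 751 / 182 = 4.126 mg/L
k = ln2 / t½ = 0.693147 / 20.0 = 0.03466 h⁻¹
Fraction remaining after one interval: r = e^(−kτ) = e^(−0.03466 × 40.7) = 0.2440
Before dose 5, 4 doses have been given (aged 1τ, 2τ, 3τ, 4τ).
C_trough = C₀ × (r + r² + … + r^4) = C₀ × r(1−r^4)/(1−r)
        = 4.126 × 0.2440 × (1 − 0.003545) / (1 − 0.2440) = 1.327 mg/L

1.33 mg/L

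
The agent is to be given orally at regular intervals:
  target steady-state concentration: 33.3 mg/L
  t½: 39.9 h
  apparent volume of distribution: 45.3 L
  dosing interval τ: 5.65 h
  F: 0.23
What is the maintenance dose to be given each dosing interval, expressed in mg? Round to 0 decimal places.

k = ln2 / t½ = 0.693147 / 39.9 = 0.01737 h⁻¹
CL = k × Vd = 0.01737 × 45.3 = 0.7869 L/h
At steady state, F × (Dose/τ) = Css × CL.
Dose = Css × CL × τ / F = 33.3 × 0.7869 × 5.65 / 0.23 = 643.7 mg

644 mg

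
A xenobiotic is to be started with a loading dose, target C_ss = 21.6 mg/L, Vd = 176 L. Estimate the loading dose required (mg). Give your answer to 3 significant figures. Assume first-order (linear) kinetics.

3800 mg

LD = Css × Vd = 21.6 × 176 = 3802 mg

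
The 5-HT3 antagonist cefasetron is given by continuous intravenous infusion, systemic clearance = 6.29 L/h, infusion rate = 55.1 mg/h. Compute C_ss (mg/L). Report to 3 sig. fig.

8.76 mg/L

At steady state Css = R₀ / CL = 55.1 / 6.290 = 8.760 mg/L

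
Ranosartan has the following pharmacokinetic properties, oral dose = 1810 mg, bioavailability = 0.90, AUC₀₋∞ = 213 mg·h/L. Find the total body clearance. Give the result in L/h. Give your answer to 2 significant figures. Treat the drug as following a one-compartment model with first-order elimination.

CL = F·Dose / AUC = 0.90 × 1810 / 213 = 7.648 L/h

7.6 L/h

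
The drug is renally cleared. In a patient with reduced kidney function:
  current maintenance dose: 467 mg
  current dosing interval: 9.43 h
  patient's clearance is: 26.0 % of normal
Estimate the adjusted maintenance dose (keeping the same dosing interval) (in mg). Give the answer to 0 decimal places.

121 mg

To keep the same average steady-state level, dosing rate must scale with clearance.
CL ratio = 26.0 / 100 = 0.2600
New dose (same interval) = 467 × 0.2600 = 121.4 mg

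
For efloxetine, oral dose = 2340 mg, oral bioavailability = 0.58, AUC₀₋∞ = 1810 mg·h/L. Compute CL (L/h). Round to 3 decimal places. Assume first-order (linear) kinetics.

0.750 L/h

CL = F·Dose / AUC = 0.58 × 2340 / 1810 = 0.7498 L/h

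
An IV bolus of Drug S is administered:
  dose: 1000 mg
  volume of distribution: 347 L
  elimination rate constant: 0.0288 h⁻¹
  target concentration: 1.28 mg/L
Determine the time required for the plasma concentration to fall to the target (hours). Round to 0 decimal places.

28 h

C₀ = Dose / Vd = 1000 / 347 = 2.882 mg/L
t = ln(C₀ / C) / k = ln(2.882 / 1.28) / 0.02880
  = ln(2.252) / 0.02880 = 0.8118 / 0.02880 = 28.19 h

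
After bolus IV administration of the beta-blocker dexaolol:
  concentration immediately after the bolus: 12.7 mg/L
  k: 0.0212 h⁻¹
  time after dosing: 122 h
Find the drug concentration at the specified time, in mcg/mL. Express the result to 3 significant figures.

C = C₀ · e^(−k·t) = 12.70 × e^(−0.02120 × 122)
  = 12.70 × 0.07529 = 0.9562 mg/L
(0.9562 mg/L = 0.9562 mcg/mL)

0.956 mcg/mL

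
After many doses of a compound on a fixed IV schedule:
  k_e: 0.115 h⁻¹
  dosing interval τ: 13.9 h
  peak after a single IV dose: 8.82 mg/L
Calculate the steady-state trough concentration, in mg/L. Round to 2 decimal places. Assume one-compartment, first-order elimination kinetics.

2.24 mg/L

e^(−kτ) = e^(−0.1150 × 13.9) = 0.2022
Accumulation ratio R = 1 / (1 − e^(−kτ)) = 1 / (1 − 0.2022) = 1.253
Steady-state trough = C₀ × R × e^(−kτ) = 8.82 × 1.253 × 0.2022 = 2.235 mg/L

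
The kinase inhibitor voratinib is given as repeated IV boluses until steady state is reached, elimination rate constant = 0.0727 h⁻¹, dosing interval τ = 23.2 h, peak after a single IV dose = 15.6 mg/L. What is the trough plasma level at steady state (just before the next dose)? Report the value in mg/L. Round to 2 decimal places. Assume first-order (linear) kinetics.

e^(−kτ) = e^(−0.07270 × 23.2) = 0.1851
Accumulation ratio R = 1 / (1 − e^(−kτ)) = 1 / (1 − 0.1851) = 1.227
Steady-state trough = C₀ × R × e^(−kτ) = 15.6 × 1.227 × 0.1851 = 3.543 mg/L

3.54 mg/L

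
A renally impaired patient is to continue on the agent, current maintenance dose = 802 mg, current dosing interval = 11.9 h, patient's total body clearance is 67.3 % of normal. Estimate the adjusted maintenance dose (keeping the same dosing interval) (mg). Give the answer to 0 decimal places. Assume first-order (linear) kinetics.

To keep the same average steady-state level, dosing rate must scale with clearance.
CL ratio = 67.3 / 100 = 0.6730
New dose (same interval) = 802 × 0.6730 = 539.7 mg

540 mg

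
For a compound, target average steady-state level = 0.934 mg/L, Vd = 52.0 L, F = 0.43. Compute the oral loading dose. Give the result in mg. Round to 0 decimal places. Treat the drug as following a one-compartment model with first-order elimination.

LD = Css × Vd / F = 0.934 × 52.0 / 0.43 = 112.9 mg

113 mg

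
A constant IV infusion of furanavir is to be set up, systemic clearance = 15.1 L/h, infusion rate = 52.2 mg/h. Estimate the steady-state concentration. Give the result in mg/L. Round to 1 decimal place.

At steady state Css = R₀ / CL = 52.2 / 15.10 = 3.457 mg/L

3.5 mg/L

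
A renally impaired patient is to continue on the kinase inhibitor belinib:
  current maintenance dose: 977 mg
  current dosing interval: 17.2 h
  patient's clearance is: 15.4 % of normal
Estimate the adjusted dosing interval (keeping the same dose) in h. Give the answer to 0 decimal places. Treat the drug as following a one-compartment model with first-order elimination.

To keep the same average steady-state level, dosing rate must scale with clearance.
CL ratio = 15.4 / 100 = 0.1540
New interval (same dose) = 17.2 / 0.1540 = 111.7 h

112 h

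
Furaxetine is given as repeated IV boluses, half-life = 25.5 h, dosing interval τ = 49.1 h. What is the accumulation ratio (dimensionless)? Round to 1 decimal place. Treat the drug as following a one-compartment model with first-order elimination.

k = ln2 / t½ = 0.693147 / 25.5 = 0.02718 h⁻¹
e^(−kτ) = e^(−0.02718 × 49.1) = 0.2633
Accumulation ratio R = 1 / (1 − e^(−kτ)) = 1 / (1 − 0.2633) = 1.357

1.4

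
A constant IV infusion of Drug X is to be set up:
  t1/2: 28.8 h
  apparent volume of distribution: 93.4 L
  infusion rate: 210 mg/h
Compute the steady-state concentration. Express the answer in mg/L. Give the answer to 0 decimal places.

93 mg/L

k = ln2 / t½ = 0.693147 / 28.8 = 0.02407 h⁻¹
CL = k × Vd = 0.02407 × 93.4 = 2.248 L/h
At steady state Css = R₀ / CL = 210 / 2.248 = 93.42 mg/L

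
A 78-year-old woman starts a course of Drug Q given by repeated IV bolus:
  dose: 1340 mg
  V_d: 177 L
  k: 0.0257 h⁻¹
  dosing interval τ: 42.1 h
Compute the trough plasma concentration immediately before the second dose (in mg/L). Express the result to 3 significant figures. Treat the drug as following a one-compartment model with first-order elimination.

C₀ per dose = Dose / Vd = 1340 / 177 = 7.571 mg/L
Fraction remaining after one interval: r = e^(−kτ) = e^(−0.02570 × 42.1) = 0.3389
Before dose 2, 1 dose has been given (aged 1τ).
C_trough = C₀ × r = 7.571 × 0.3389 = 2.566 mg/L

2.57 mg/L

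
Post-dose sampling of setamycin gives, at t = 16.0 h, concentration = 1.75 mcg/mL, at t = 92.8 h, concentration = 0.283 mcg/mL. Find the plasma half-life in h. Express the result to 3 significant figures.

29.2 h

k = ln(C₁/C₂) / (t₂ − t₁) = ln(1.75/0.283) / (92.8 − 16.0)
  = 1.822 / 76.80 = 0.02372 h⁻¹
t½ = ln2 / k = 0.693147 / 0.02372 = 29.22 h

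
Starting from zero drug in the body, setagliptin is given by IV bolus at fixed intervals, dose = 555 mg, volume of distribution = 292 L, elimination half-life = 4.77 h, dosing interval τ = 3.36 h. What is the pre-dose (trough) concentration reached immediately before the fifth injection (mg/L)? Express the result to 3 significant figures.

2.59 mg/L

C₀ per dose = Dose / Vd = 555 / 292 = 1.901 mg/L
k = ln2 / t½ = 0.693147 / 4.77 = 0.1453 h⁻¹
Fraction remaining after one interval: r = e^(−kτ) = e^(−0.1453 × 3.36) = 0.6137
Before dose 5, 4 doses have been given (aged 1τ, 2τ, 3τ, 4τ).
C_trough = C₀ × (r + r² + … + r^4) = C₀ × r(1−r^4)/(1−r)
        = 1.901 × 0.6137 × (1 − 0.1418) / (1 − 0.6137) = 2.592 mg/L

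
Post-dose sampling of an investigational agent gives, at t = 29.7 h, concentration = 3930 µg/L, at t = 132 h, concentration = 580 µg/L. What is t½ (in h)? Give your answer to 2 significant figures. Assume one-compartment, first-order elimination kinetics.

37 h

k = ln(C₁/C₂) / (t₂ − t₁) = ln(3930/580) / (132 − 29.7)
  = 1.913 / 102.3 = 0.01870 h⁻¹
t½ = ln2 / k = 0.693147 / 0.01870 = 37.07 h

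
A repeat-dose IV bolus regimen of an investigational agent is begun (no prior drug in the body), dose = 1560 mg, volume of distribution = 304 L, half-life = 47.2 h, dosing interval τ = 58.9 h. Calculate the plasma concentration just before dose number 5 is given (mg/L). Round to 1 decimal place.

C₀ per dose = Dose / Vd = 1560 / 304 = 5.132 mg/L
k = ln2 / t½ = 0.693147 / 47.2 = 0.01469 h⁻¹
Fraction remaining after one interval: r = e^(−kτ) = e^(−0.01469 × 58.9) = 0.4210
Before dose 5, 4 doses have been given (aged 1τ, 2τ, 3τ, 4τ).
C_trough = C₀ × (r + r² + … + r^4) = C₀ × r(1−r^4)/(1−r)
        = 5.132 × 0.4210 × (1 − 0.03141) / (1 − 0.4210) = 3.614 mg/L

3.6 mg/L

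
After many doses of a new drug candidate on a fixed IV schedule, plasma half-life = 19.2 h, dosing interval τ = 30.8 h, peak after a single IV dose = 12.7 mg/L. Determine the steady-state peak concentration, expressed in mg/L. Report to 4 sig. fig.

k = ln2 / t½ = 0.693147 / 19.2 = 0.03610 h⁻¹
e^(−kτ) = e^(−0.03610 × 30.8) = 0.3289
Accumulation ratio R = 1 / (1 − e^(−kτ)) = 1 / (1 − 0.3289) = 1.490
Steady-state peak = C₀ × R = 12.7 × 1.490 = 18.92 mg/L

18.92 mg/L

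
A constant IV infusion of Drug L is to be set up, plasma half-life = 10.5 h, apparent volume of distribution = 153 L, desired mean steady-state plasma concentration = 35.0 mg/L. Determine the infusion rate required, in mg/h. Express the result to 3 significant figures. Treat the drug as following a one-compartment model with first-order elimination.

k = ln2 / t½ = 0.693147 / 10.5 = 0.06601 h⁻¹
CL = k × Vd = 0.06601 × 153 = 10.10 L/h
At steady state, infusion rate R₀ = Css × CL = 35.0 × 10.10 = 353.5 mg/h

354 mg/h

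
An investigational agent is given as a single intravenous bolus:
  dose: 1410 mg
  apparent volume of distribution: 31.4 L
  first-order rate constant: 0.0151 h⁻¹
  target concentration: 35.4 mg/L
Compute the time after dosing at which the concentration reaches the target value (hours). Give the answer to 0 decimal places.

C₀ = Dose / Vd = 1410 / 31.4 = 44.90 mg/L
t = ln(C₀ / C) / k = ln(44.90 / 35.4) / 0.01510
  = ln(1.268) / 0.01510 = 0.2374 / 0.01510 = 15.72 h

16 h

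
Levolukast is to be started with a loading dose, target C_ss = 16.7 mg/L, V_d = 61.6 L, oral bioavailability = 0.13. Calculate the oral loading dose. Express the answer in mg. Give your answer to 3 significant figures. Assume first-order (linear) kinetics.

7910 mg

LD = Css × Vd / F = 16.7 × 61.6 / 0.13 = 7913 mg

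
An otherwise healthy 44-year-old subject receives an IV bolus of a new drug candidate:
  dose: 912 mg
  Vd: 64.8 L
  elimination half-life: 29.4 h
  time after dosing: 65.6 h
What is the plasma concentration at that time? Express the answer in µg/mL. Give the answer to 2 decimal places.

C₀ = Dose / Vd = 912.0 / 64.8 = 14.07 mg/L
k = ln2 / t½ = 0.693147 / 29.4 = 0.02358 h⁻¹
C = C₀ · e^(−k·t) = 14.07 × e^(−0.02358 × 65.6)
  = 14.07 × 0.2129 = 2.996 mg/L
(2.996 mg/L = 2.996 µg/mL)

3.00 µg/mL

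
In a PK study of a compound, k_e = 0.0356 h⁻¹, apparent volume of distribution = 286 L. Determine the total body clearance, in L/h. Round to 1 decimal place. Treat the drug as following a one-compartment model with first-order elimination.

10.2 L/h

CL = k × Vd = 0.0356 × 286 = 10.18 L/h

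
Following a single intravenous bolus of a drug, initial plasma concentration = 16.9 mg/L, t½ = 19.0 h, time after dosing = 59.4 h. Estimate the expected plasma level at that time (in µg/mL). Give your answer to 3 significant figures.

k = ln2 / t½ = 0.693147 / 19.0 = 0.03648 h⁻¹
C = C₀ · e^(−k·t) = 16.90 × e^(−0.03648 × 59.4)
  = 16.90 × 0.1145 = 1.935 mg/L
(1.935 mg/L = 1.935 µg/mL)

1.94 µg/mL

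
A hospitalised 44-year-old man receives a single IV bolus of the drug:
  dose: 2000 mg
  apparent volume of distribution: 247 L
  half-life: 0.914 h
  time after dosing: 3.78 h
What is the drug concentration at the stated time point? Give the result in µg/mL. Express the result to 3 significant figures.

0.461 µg/mL

C₀ = Dose / Vd = 2000 / 247 = 8.097 mg/L
k = ln2 / t½ = 0.693147 / 0.914 = 0.7584 h⁻¹
C = C₀ · e^(−k·t) = 8.097 × e^(−0.7584 × 3.78)
  = 8.097 × 0.05688 = 0.4606 mg/L
(0.4606 mg/L = 0.4606 µg/mL)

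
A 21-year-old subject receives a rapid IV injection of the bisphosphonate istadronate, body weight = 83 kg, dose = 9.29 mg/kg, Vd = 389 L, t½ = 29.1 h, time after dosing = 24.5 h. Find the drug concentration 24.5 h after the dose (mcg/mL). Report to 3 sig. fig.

Total dose = 9.29 × 83 = 771.1 mg
C₀ = Dose / Vd = 771.1 / 389 = 1.982 mg/L
k = ln2 / t½ = 0.693147 / 29.1 = 0.02382 h⁻¹
C = C₀ · e^(−k·t) = 1.982 × e^(−0.02382 × 24.5)
  = 1.982 × 0.5579 = 1.106 mg/L
(1.106 mg/L = 1.106 mcg/mL)

1.11 mcg/mL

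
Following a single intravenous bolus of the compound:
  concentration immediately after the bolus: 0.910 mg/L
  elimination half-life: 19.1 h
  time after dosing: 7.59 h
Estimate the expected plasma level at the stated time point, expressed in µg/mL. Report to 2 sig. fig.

0.69 µg/mL

k = ln2 / t½ = 0.693147 / 19.1 = 0.03629 h⁻¹
C = C₀ · e^(−k·t) = 0.9100 × e^(−0.03629 × 7.59)
  = 0.9100 × 0.7592 = 0.6909 mg/L
(0.6909 mg/L = 0.6909 µg/mL)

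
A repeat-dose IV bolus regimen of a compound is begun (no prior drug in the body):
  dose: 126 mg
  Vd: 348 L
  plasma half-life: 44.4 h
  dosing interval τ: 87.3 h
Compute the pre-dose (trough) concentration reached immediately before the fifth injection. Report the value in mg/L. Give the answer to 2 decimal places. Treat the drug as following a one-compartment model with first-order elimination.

0.12 mg/L

C₀ per dose = Dose / Vd = 126 / 348 = 0.3621 mg/L
k = ln2 / t½ = 0.693147 / 44.4 = 0.01561 h⁻¹
Fraction remaining after one interval: r = e^(−kτ) = e^(−0.01561 × 87.3) = 0.2560
Before dose 5, 4 doses have been given (aged 1τ, 2τ, 3τ, 4τ).
C_trough = C₀ × (r + r² + … + r^4) = C₀ × r(1−r^4)/(1−r)
        = 0.3621 × 0.2560 × (1 − 0.004295) / (1 − 0.2560) = 0.1241 mg/L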